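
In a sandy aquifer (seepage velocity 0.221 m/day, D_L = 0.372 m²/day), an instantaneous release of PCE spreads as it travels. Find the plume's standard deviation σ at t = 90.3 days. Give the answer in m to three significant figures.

Dispersive spreading gives a Gaussian with σ² = 2Dt; advection only shifts the center.
σ = √(2 × 0.372 × 90.3) = 8.20 m.

8.20 m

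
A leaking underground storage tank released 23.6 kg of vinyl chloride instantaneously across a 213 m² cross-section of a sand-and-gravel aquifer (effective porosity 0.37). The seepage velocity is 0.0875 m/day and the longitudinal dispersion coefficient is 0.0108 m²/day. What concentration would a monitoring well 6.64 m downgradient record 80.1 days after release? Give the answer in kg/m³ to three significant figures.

0.0873 kg/m³

For an instantaneous plane source, C(x,t) = M/(n_e·A·√(4πDt)) · exp(−(x−vt)²/(4Dt)), with n_e·A the pore (flow) area.
Plume center vt = 0.0875 × 80.1 = 7.00875 m, so the well at 6.64 m is 0.36875 m upgradient of the peak.
√(4πDt) = 3.297 m, giving peak height M/(n_e·A·√(4πDt)) = 23.6/(0.37 × 213 × 3.297) = 0.09083 kg/m³.
(x−vt)²/(4Dt) = (-0.36875)²/(4 × 0.0108 × 80.1) = 0.03930; exp(−0.03930) = 0.9615.
C = 0.09083 × 0.9615 = 0.0873 kg/m³.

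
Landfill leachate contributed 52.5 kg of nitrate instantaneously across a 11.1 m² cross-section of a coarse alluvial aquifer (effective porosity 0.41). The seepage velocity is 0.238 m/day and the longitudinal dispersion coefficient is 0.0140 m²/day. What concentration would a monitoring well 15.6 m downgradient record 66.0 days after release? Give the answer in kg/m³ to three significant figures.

For an instantaneous plane source, C(x,t) = M/(n_e·A·√(4πDt)) · exp(−(x−vt)²/(4Dt)), with n_e·A the pore (flow) area.
Plume center vt = 0.238 × 66.0 = 15.708 m, so the well at 15.6 m is 0.108 m upgradient of the peak.
√(4πDt) = 3.408 m, giving peak height M/(n_e·A·√(4πDt)) = 52.5/(0.41 × 11.1 × 3.408) = 3.385 kg/m³.
(x−vt)²/(4Dt) = (-0.108)²/(4 × 0.0140 × 66.0) = 0.003156; exp(−0.003156) = 0.9968.
C = 3.385 × 0.9968 = 3.37 kg/m³.

3.37 kg/m³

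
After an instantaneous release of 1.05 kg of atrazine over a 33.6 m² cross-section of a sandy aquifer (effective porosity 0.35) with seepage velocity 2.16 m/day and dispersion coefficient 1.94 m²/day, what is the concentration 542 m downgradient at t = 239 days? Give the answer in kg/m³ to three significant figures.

For an instantaneous plane source, C(x,t) = M/(n_e·A·√(4πDt)) · exp(−(x−vt)²/(4Dt)), with n_e·A the pore (flow) area.
Plume center vt = 2.16 × 239 = 516.24 m, so the well at 542 m is 25.76 m downgradient of the peak.
√(4πDt) = 76.33 m, giving peak height M/(n_e·A·√(4πDt)) = 1.05/(0.35 × 33.6 × 76.33) = 0.001170 kg/m³.
(x−vt)²/(4Dt) = (25.76)²/(4 × 1.94 × 239) = 0.3578; exp(−0.3578) = 0.6992.
C = 0.001170 × 0.6992 = 0.000818 kg/m³.

0.000818 kg/m³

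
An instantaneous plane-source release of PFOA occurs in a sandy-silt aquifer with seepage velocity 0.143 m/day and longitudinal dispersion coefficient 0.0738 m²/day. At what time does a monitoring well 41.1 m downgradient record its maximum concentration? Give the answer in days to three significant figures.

For the 1D instantaneous-source solution, setting ∂C/∂t = 0 at fixed x gives v²t² + 2Dt − x² = 0, so t = (√(D² + v²x²) − D)/v².
√(D² + v²x²) = √(0.0738² + 0.143² × 41.1²) = 5.878; v² = 0.020449.
t = (5.878 − 0.0738)/0.020449 = 284 days (vs. the pure-advection estimate x/v = 287 d).

284 days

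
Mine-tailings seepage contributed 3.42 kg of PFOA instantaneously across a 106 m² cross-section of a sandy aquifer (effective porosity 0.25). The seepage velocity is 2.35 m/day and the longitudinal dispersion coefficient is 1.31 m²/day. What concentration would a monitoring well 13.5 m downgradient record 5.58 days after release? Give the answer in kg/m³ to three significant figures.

For an instantaneous plane source, C(x,t) = M/(n_e·A·√(4πDt)) · exp(−(x−vt)²/(4Dt)), with n_e·A the pore (flow) area.
Plume center vt = 2.35 × 5.58 = 13.113 m, so the well at 13.5 m is 0.387 m downgradient of the peak.
√(4πDt) = 9.584 m, giving peak height M/(n_e·A·√(4πDt)) = 3.42/(0.25 × 106 × 9.584) = 0.01347 kg/m³.
(x−vt)²/(4Dt) = (0.387)²/(4 × 1.31 × 5.58) = 0.005122; exp(−0.005122) = 0.9949.
C = 0.01347 × 0.9949 = 0.0134 kg/m³.

0.0134 kg/m³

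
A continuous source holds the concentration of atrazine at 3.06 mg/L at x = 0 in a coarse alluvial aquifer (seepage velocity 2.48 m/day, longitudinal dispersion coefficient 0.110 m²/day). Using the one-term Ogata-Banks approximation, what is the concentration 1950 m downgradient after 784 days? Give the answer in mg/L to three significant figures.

For a continuous step input, C/C₀ ≈ ½·erfc((x−vt)/(2√(Dt))).
vt = 2.48 × 784 = 1944.32 m and 2√(Dt) = 2√(0.110 × 784) = 18.57 m.
Argument (x−vt)/(2√(Dt)) = (1950 − 1944.32)/18.57 = 0.3059; ½·erfc(0.3059) = 0.3326.
C = 3.06 × 0.3326 = 1.02 mg/L.

1.02 mg/L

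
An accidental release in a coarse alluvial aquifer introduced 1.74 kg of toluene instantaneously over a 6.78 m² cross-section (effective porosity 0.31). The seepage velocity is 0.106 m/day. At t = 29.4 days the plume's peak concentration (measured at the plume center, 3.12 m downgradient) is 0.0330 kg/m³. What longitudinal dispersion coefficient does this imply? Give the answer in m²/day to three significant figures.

At the plume center C_max = M/(n_e·A·√(4πDt)), so D = M²/(4πt·(n_e·A·C_max)²).
n_e·A·C_max = 0.31 × 6.78 × 0.0330 = 0.06936 kg/m.
D = 1.74²/(4π × 29.4 × 0.06936²) = 1.70 m²/day.

1.70 m²/day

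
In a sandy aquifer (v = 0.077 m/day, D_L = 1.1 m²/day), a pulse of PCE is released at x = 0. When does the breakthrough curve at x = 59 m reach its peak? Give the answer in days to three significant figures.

603 days

For the 1D instantaneous-source solution, setting ∂C/∂t = 0 at fixed x gives v²t² + 2Dt − x² = 0, so t = (√(D² + v²x²) − D)/v².
√(D² + v²x²) = √(1.1² + 0.077² × 59²) = 4.674; v² = 0.005929.
t = (4.674 − 1.1)/0.005929 = 603 days (vs. the pure-advection estimate x/v = 766 d).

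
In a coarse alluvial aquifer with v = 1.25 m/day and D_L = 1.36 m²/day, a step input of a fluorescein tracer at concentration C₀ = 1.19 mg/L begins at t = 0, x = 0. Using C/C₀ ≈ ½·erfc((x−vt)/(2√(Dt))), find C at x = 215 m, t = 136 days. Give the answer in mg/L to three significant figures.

0.0115 mg/L

For a continuous step input, C/C₀ ≈ ½·erfc((x−vt)/(2√(Dt))).
vt = 1.25 × 136 = 170 m and 2√(Dt) = 2√(1.36 × 136) = 27.20 m.
Argument (x−vt)/(2√(Dt)) = (215 − 170)/27.20 = 1.654; ½·erfc(1.654) = 0.009665.
C = 1.19 × 0.009665 = 0.0115 mg/L.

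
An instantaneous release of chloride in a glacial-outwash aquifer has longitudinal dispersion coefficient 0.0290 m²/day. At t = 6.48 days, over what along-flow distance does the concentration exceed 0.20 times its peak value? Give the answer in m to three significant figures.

2.20 m

The plume is Gaussian with σ = √(2Dt) = √(2 × 0.0290 × 6.48) = 0.6131 m.
C/C_peak = exp(−Δx²/(2σ²)) = 0.20 ⇒ Δx = σ·√(−2 ln 0.20) = 0.6131 × 1.794 = 1.100 m.
Width = 2Δx = 2.20 m.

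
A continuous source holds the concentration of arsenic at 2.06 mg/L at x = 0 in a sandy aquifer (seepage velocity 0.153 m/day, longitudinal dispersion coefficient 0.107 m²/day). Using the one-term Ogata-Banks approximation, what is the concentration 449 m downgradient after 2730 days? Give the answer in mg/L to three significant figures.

For a continuous step input, C/C₀ ≈ ½·erfc((x−vt)/(2√(Dt))).
vt = 0.153 × 2730 = 417.69 m and 2√(Dt) = 2√(0.107 × 2730) = 34.18 m.
Argument (x−vt)/(2√(Dt)) = (449 − 417.69)/34.18 = 0.9160; ½·erfc(0.9160) = 0.09759.
C = 2.06 × 0.09759 = 0.201 mg/L.

0.201 mg/L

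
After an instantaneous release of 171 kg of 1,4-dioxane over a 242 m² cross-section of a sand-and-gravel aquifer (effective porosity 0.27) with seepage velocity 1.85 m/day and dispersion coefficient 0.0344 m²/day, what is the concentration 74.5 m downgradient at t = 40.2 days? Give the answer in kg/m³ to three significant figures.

0.626 kg/m³

For an instantaneous plane source, C(x,t) = M/(n_e·A·√(4πDt)) · exp(−(x−vt)²/(4Dt)), with n_e·A the pore (flow) area.
Plume center vt = 1.85 × 40.2 = 74.37 m, so the well at 74.5 m is 0.13 m downgradient of the peak.
√(4πDt) = 4.169 m, giving peak height M/(n_e·A·√(4πDt)) = 171/(0.27 × 242 × 4.169) = 0.6277 kg/m³.
(x−vt)²/(4Dt) = (0.13)²/(4 × 0.0344 × 40.2) = 0.003055; exp(−0.003055) = 0.9969.
C = 0.6277 × 0.9969 = 0.626 kg/m³.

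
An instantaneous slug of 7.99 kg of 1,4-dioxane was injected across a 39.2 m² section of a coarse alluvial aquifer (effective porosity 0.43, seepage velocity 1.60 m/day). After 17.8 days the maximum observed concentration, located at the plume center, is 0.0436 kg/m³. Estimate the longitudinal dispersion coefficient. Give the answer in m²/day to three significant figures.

0.528 m²/day

At the plume center C_max = M/(n_e·A·√(4πDt)), so D = M²/(4πt·(n_e·A·C_max)²).
n_e·A·C_max = 0.43 × 39.2 × 0.0436 = 0.7349 kg/m.
D = 7.99²/(4π × 17.8 × 0.7349²) = 0.528 m²/day.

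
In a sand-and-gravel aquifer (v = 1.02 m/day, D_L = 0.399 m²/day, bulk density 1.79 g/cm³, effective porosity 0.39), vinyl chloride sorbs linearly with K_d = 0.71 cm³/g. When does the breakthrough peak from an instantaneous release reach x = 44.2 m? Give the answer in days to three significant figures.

Retardation factor R = 1 + ρ_b·K_d/n = 1 + 1.79 × 0.71/0.39 = 4.259.
Sorption retards both mechanisms: v_R = v/R = 0.2395 m/day, D_R = D/R = 0.09368 m²/day.
Peak time from v_R²t² + 2D_R t − x² = 0: t = (√(D_R² + v_R²x²) − D_R)/v_R².
√(D_R² + v_R²x²) = √(0.09368² + 0.2395² × 44.2²) = 10.59; v_R² = 0.05736.
t = (10.59 − 0.09368)/0.05736 = 183 days.

183 days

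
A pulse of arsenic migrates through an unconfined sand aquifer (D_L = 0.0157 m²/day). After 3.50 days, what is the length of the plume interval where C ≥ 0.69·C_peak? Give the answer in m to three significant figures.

The plume is Gaussian with σ = √(2Dt) = √(2 × 0.0157 × 3.50) = 0.3315 m.
C/C_peak = exp(−Δx²/(2σ²)) = 0.69 ⇒ Δx = σ·√(−2 ln 0.69) = 0.3315 × 0.8615 = 0.2856 m.
Width = 2Δx = 0.571 m.

0.571 m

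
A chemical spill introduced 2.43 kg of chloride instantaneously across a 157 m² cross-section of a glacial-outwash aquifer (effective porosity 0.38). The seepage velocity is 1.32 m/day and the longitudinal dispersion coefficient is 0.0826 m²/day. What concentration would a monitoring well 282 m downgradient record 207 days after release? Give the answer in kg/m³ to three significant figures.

For an instantaneous plane source, C(x,t) = M/(n_e·A·√(4πDt)) · exp(−(x−vt)²/(4Dt)), with n_e·A the pore (flow) area.
Plume center vt = 1.32 × 207 = 273.24 m, so the well at 282 m is 8.76 m downgradient of the peak.
√(4πDt) = 14.66 m, giving peak height M/(n_e·A·√(4πDt)) = 2.43/(0.38 × 157 × 14.66) = 0.002778 kg/m³.
(x−vt)²/(4Dt) = (8.76)²/(4 × 0.0826 × 207) = 1.122; exp(−1.122) = 0.3256.
C = 0.002778 × 0.3256 = 0.000905 kg/m³.

0.000905 kg/m³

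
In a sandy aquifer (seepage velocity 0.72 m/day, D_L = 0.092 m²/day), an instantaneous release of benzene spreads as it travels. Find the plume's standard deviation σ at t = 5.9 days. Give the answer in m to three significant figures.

1.04 m

Dispersive spreading gives a Gaussian with σ² = 2Dt; advection only shifts the center.
σ = √(2 × 0.092 × 5.9) = 1.04 m.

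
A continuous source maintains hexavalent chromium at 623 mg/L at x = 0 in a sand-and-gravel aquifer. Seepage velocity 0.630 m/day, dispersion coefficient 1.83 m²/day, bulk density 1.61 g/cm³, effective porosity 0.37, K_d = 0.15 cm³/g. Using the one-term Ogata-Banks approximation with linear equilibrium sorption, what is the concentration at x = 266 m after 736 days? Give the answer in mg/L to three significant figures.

Retardation factor R = 1 + ρ_b·K_d/n = 1 + 1.61 × 0.15/0.37 = 1.653.
Sorption retards both mechanisms: v_R = v/R = 0.3811 m/day, D_R = D/R = 1.107 m²/day.
v_R·t = 0.3811 × 736 = 280.4896 m; 2√(D_R t) = 57.09 m; argument = (266 − 280.4896)/57.09 = -0.2538.
C = C₀ × ½·erfc(-0.2538) = 623 × 0.6402 = 399 mg/L.

399 mg/L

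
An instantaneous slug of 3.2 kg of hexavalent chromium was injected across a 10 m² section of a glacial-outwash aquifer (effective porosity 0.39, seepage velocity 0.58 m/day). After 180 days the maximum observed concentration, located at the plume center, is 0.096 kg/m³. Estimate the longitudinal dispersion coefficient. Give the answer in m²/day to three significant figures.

At the plume center C_max = M/(n_e·A·√(4πDt)), so D = M²/(4πt·(n_e·A·C_max)²).
n_e·A·C_max = 0.39 × 10 × 0.096 = 0.3744 kg/m.
D = 3.2²/(4π × 180 × 0.3744²) = 0.0323 m²/day.

0.0323 m²/day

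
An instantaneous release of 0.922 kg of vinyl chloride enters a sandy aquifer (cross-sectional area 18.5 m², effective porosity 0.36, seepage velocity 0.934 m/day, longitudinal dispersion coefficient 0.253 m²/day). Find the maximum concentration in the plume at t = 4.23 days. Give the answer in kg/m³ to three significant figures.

0.0378 kg/m³

The peak of an instantaneous 1D plume sits at x = vt; there the Gaussian factor is 1 and C_max = M/(n_e·A·√(4πDt)), where n_e·A is the pore area the mass is dissolved in.
√(4πDt) = √(4π × 0.253 × 4.23) = 3.667 m, so C_max = 0.922/(0.36 × 18.5 × 3.667) = 0.0378 kg/m³.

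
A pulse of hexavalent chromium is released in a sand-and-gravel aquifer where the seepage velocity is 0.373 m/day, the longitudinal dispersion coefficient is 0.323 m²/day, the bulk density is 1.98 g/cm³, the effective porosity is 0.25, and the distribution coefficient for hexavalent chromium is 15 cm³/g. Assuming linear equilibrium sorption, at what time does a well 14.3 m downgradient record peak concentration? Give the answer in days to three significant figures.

Retardation factor R = 1 + ρ_b·K_d/n = 1 + 1.98 × 15/0.25 = 119.8.
Sorption retards both mechanisms: v_R = v/R = 0.003114 m/day, D_R = D/R = 0.002696 m²/day.
Peak time from v_R²t² + 2D_R t − x² = 0: t = (√(D_R² + v_R²x²) − D_R)/v_R².
√(D_R² + v_R²x²) = √(0.002696² + 0.003114² × 14.3²) = 0.04461; v_R² = 9.697e-06.
t = (0.04461 − 0.002696)/9.697e-06 = 4320 days.

4320 days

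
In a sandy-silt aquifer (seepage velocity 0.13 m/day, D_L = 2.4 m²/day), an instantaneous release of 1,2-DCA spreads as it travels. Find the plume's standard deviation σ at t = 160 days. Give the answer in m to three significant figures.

Dispersive spreading gives a Gaussian with σ² = 2Dt; advection only shifts the center.
σ = √(2 × 2.4 × 160) = 27.7 m.

27.7 m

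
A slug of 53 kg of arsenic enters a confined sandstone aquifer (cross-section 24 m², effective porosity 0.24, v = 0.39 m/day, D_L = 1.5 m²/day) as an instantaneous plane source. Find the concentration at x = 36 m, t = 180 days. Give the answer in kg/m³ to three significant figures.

For an instantaneous plane source, C(x,t) = M/(n_e·A·√(4πDt)) · exp(−(x−vt)²/(4Dt)), with n_e·A the pore (flow) area.
Plume center vt = 0.39 × 180 = 70.2 m, so the well at 36 m is 34.2 m upgradient of the peak.
√(4πDt) = 58.25 m, giving peak height M/(n_e·A·√(4πDt)) = 53/(0.24 × 24 × 58.25) = 0.1580 kg/m³.
(x−vt)²/(4Dt) = (-34.2)²/(4 × 1.5 × 180) = 1.083; exp(−1.083) = 0.3386.
C = 0.1580 × 0.3386 = 0.0535 kg/m³.

0.0535 kg/m³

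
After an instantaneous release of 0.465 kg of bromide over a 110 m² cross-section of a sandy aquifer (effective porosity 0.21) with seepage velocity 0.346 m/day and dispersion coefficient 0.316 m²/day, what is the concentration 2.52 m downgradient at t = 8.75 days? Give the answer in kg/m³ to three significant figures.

For an instantaneous plane source, C(x,t) = M/(n_e·A·√(4πDt)) · exp(−(x−vt)²/(4Dt)), with n_e·A the pore (flow) area.
Plume center vt = 0.346 × 8.75 = 3.0275 m, so the well at 2.52 m is 0.5075 m upgradient of the peak.
√(4πDt) = 5.895 m, giving peak height M/(n_e·A·√(4πDt)) = 0.465/(0.21 × 110 × 5.895) = 0.003415 kg/m³.
(x−vt)²/(4Dt) = (-0.5075)²/(4 × 0.316 × 8.75) = 0.02329; exp(−0.02329) = 0.9770.
C = 0.003415 × 0.9770 = 0.00334 kg/m³.

0.00334 kg/m³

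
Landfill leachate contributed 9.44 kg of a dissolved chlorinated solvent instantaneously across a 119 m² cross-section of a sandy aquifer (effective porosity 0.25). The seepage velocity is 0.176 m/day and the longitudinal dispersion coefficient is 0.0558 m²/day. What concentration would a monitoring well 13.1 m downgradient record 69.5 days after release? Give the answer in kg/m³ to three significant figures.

For an instantaneous plane source, C(x,t) = M/(n_e·A·√(4πDt)) · exp(−(x−vt)²/(4Dt)), with n_e·A the pore (flow) area.
Plume center vt = 0.176 × 69.5 = 12.232 m, so the well at 13.1 m is 0.868 m downgradient of the peak.
√(4πDt) = 6.981 m, giving peak height M/(n_e·A·√(4πDt)) = 9.44/(0.25 × 119 × 6.981) = 0.04545 kg/m³.
(x−vt)²/(4Dt) = (0.868)²/(4 × 0.0558 × 69.5) = 0.04857; exp(−0.04857) = 0.9526.
C = 0.04545 × 0.9526 = 0.0433 kg/m³.

0.0433 kg/m³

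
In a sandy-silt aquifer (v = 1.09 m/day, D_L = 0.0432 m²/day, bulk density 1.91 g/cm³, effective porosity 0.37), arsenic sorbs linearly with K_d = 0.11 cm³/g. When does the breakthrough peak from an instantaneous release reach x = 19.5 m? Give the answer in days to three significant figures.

Retardation factor R = 1 + ρ_b·K_d/n = 1 + 1.91 × 0.11/0.37 = 1.568.
Sorption retards both mechanisms: v_R = v/R = 0.6952 m/day, D_R = D/R = 0.02755 m²/day.
Peak time from v_R²t² + 2D_R t − x² = 0: t = (√(D_R² + v_R²x²) − D_R)/v_R².
√(D_R² + v_R²x²) = √(0.02755² + 0.6952² × 19.5²) = 13.56; v_R² = 0.4833.
t = (13.56 − 0.02755)/0.4833 = 28.0 days.

28.0 days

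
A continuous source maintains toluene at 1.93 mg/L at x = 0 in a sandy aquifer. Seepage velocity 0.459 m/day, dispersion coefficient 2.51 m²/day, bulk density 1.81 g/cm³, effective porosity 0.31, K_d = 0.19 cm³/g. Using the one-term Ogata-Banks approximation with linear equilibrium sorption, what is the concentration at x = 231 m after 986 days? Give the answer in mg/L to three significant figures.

0.709 mg/L

Retardation factor R = 1 + ρ_b·K_d/n = 1 + 1.81 × 0.19/0.31 = 2.109.
Sorption retards both mechanisms: v_R = v/R = 0.2176 m/day, D_R = D/R = 1.190 m²/day.
v_R·t = 0.2176 × 986 = 214.5536 m; 2√(D_R t) = 68.51 m; argument = (231 − 214.5536)/68.51 = 0.2401.
C = C₀ × ½·erfc(0.2401) = 1.93 × 0.3671 = 0.709 mg/L.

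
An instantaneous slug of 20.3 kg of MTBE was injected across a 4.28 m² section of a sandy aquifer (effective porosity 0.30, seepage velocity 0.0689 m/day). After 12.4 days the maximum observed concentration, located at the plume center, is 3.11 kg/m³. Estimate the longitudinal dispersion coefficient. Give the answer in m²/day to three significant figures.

At the plume center C_max = M/(n_e·A·√(4πDt)), so D = M²/(4πt·(n_e·A·C_max)²).
n_e·A·C_max = 0.30 × 4.28 × 3.11 = 3.993 kg/m.
D = 20.3²/(4π × 12.4 × 3.993²) = 0.166 m²/day.

0.166 m²/day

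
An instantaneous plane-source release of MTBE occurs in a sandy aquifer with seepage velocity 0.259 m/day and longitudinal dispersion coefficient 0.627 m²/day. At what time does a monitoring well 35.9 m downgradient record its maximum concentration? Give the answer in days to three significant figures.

130 days

For the 1D instantaneous-source solution, setting ∂C/∂t = 0 at fixed x gives v²t² + 2Dt − x² = 0, so t = (√(D² + v²x²) − D)/v².
√(D² + v²x²) = √(0.627² + 0.259² × 35.9²) = 9.319; v² = 0.067081.
t = (9.319 − 0.627)/0.067081 = 130 days (vs. the pure-advection estimate x/v = 139 d).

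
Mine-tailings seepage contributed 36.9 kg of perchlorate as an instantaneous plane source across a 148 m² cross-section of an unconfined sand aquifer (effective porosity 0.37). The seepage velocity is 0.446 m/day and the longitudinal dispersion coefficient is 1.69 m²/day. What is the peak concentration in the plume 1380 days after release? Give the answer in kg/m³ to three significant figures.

0.00394 kg/m³

The peak of an instantaneous 1D plume sits at x = vt; there the Gaussian factor is 1 and C_max = M/(n_e·A·√(4πDt)), where n_e·A is the pore area the mass is dissolved in.
√(4πDt) = √(4π × 1.69 × 1380) = 171.2 m, so C_max = 36.9/(0.37 × 148 × 171.2) = 0.00394 kg/m³.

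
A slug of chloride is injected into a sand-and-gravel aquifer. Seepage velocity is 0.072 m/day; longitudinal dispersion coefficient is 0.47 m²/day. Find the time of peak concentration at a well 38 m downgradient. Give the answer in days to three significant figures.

For the 1D instantaneous-source solution, setting ∂C/∂t = 0 at fixed x gives v²t² + 2Dt − x² = 0, so t = (√(D² + v²x²) − D)/v².
√(D² + v²x²) = √(0.47² + 0.072² × 38²) = 2.776; v² = 0.005184.
t = (2.776 − 0.47)/0.005184 = 445 days (vs. the pure-advection estimate x/v = 528 d).

445 days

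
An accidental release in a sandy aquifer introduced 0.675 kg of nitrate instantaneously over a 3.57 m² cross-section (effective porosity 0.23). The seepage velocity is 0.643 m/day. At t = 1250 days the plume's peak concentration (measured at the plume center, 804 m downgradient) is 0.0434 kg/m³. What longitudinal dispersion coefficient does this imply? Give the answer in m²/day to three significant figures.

At the plume center C_max = M/(n_e·A·√(4πDt)), so D = M²/(4πt·(n_e·A·C_max)²).
n_e·A·C_max = 0.23 × 3.57 × 0.0434 = 0.03564 kg/m.
D = 0.675²/(4π × 1250 × 0.03564²) = 0.0228 m²/day.

0.0228 m²/day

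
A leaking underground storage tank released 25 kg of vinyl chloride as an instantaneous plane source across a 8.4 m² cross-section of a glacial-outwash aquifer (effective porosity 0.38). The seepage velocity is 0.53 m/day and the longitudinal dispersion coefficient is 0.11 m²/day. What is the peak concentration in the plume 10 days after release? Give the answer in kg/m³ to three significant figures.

The peak of an instantaneous 1D plume sits at x = vt; there the Gaussian factor is 1 and C_max = M/(n_e·A·√(4πDt)), where n_e·A is the pore area the mass is dissolved in.
√(4πDt) = √(4π × 0.11 × 10) = 3.718 m, so C_max = 25/(0.38 × 8.4 × 3.718) = 2.11 kg/m³.

2.11 kg/m³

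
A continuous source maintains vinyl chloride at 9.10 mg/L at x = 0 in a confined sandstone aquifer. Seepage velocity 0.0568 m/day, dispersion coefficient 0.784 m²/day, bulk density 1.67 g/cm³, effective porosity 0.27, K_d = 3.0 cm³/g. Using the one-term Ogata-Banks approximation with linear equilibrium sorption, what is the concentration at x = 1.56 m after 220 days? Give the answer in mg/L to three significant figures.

3.76 mg/L

Retardation factor R = 1 + ρ_b·K_d/n = 1 + 1.67 × 3.0/0.27 = 19.56.
Sorption retards both mechanisms: v_R = v/R = 0.002904 m/day, D_R = D/R = 0.04008 m²/day.
v_R·t = 0.002904 × 220 = 0.63888 m; 2√(D_R t) = 5.939 m; argument = (1.56 − 0.63888)/5.939 = 0.1551.
C = C₀ × ½·erfc(0.1551) = 9.10 × 0.4132 = 3.76 mg/L.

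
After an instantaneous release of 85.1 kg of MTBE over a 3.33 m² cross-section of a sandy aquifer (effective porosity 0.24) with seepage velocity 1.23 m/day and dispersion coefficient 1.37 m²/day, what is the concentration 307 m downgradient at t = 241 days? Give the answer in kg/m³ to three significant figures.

1.52 kg/m³

For an instantaneous plane source, C(x,t) = M/(n_e·A·√(4πDt)) · exp(−(x−vt)²/(4Dt)), with n_e·A the pore (flow) area.
Plume center vt = 1.23 × 241 = 296.43 m, so the well at 307 m is 10.57 m downgradient of the peak.
√(4πDt) = 64.41 m, giving peak height M/(n_e·A·√(4πDt)) = 85.1/(0.24 × 3.33 × 64.41) = 1.653 kg/m³.
(x−vt)²/(4Dt) = (10.57)²/(4 × 1.37 × 241) = 0.08460; exp(−0.08460) = 0.9189.
C = 1.653 × 0.9189 = 1.52 kg/m³.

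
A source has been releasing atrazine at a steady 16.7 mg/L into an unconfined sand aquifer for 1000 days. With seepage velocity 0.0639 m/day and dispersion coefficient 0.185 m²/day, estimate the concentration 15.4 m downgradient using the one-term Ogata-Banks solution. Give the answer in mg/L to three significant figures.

For a continuous step input, C/C₀ ≈ ½·erfc((x−vt)/(2√(Dt))).
vt = 0.0639 × 1000 = 63.9 m and 2√(Dt) = 2√(0.185 × 1000) = 27.20 m.
Argument (x−vt)/(2√(Dt)) = (15.4 − 63.9)/27.20 = -1.783; ½·erfc(-1.783) = 0.9942.
C = 16.7 × 0.9942 = 16.6 mg/L.

16.6 mg/L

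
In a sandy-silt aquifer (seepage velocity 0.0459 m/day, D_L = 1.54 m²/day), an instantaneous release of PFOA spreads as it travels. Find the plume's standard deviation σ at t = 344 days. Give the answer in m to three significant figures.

Dispersive spreading gives a Gaussian with σ² = 2Dt; advection only shifts the center.
σ = √(2 × 1.54 × 344) = 32.6 m.

32.6 m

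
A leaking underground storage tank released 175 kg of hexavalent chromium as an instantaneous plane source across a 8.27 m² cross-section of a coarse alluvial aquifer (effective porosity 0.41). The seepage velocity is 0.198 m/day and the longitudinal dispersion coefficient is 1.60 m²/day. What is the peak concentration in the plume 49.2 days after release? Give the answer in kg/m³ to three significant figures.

1.64 kg/m³

The peak of an instantaneous 1D plume sits at x = vt; there the Gaussian factor is 1 and C_max = M/(n_e·A·√(4πDt)), where n_e·A is the pore area the mass is dissolved in.
√(4πDt) = √(4π × 1.60 × 49.2) = 31.45 m, so C_max = 175/(0.41 × 8.27 × 31.45) = 1.64 kg/m³.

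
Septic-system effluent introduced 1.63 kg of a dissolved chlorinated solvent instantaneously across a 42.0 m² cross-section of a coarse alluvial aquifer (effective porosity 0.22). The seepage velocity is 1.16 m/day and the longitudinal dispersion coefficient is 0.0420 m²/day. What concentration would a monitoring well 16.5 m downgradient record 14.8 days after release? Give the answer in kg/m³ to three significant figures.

0.0527 kg/m³

For an instantaneous plane source, C(x,t) = M/(n_e·A·√(4πDt)) · exp(−(x−vt)²/(4Dt)), with n_e·A the pore (flow) area.
Plume center vt = 1.16 × 14.8 = 17.168 m, so the well at 16.5 m is 0.668 m upgradient of the peak.
√(4πDt) = 2.795 m, giving peak height M/(n_e·A·√(4πDt)) = 1.63/(0.22 × 42.0 × 2.795) = 0.06312 kg/m³.
(x−vt)²/(4Dt) = (-0.668)²/(4 × 0.0420 × 14.8) = 0.1795; exp(−0.1795) = 0.8357.
C = 0.06312 × 0.8357 = 0.0527 kg/m³.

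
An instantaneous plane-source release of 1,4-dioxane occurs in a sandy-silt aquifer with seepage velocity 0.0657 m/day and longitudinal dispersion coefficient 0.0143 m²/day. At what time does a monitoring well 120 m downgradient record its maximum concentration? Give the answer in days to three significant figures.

For the 1D instantaneous-source solution, setting ∂C/∂t = 0 at fixed x gives v²t² + 2Dt − x² = 0, so t = (√(D² + v²x²) − D)/v².
√(D² + v²x²) = √(0.0143² + 0.0657² × 120²) = 7.884; v² = 0.00431649.
t = (7.884 − 0.0143)/0.00431649 = 1820 days (vs. the pure-advection estimate x/v = 1830 d).

1820 days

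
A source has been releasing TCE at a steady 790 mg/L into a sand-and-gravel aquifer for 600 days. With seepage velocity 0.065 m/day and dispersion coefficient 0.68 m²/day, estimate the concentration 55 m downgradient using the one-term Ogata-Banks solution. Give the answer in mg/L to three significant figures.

227 mg/L

For a continuous step input, C/C₀ ≈ ½·erfc((x−vt)/(2√(Dt))).
vt = 0.065 × 600 = 39 m and 2√(Dt) = 2√(0.68 × 600) = 40.40 m.
Argument (x−vt)/(2√(Dt)) = (55 − 39)/40.40 = 0.3960; ½·erfc(0.3960) = 0.2877.
C = 790 × 0.2877 = 227 mg/L.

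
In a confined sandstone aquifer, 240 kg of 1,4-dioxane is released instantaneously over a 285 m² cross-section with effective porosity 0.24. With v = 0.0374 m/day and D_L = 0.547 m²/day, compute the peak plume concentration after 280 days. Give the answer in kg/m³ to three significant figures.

0.0800 kg/m³

The peak of an instantaneous 1D plume sits at x = vt; there the Gaussian factor is 1 and C_max = M/(n_e·A·√(4πDt)), where n_e·A is the pore area the mass is dissolved in.
√(4πDt) = √(4π × 0.547 × 280) = 43.87 m, so C_max = 240/(0.24 × 285 × 43.87) = 0.0800 kg/m³.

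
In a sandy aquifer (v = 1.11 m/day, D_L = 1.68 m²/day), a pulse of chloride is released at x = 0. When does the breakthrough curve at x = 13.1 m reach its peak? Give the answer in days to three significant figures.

10.5 days

For the 1D instantaneous-source solution, setting ∂C/∂t = 0 at fixed x gives v²t² + 2Dt − x² = 0, so t = (√(D² + v²x²) − D)/v².
√(D² + v²x²) = √(1.68² + 1.11² × 13.1²) = 14.64; v² = 1.2321.
t = (14.64 − 1.68)/1.2321 = 10.5 days (vs. the pure-advection estimate x/v = 11.8 d).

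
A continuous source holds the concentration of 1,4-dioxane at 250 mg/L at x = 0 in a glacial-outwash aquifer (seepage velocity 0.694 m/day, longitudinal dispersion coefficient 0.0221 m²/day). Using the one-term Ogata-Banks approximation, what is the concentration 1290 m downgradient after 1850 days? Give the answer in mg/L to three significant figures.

62.5 mg/L

For a continuous step input, C/C₀ ≈ ½·erfc((x−vt)/(2√(Dt))).
vt = 0.694 × 1850 = 1283.9 m and 2√(Dt) = 2√(0.0221 × 1850) = 12.79 m.
Argument (x−vt)/(2√(Dt)) = (1290 − 1283.9)/12.79 = 0.4769; ½·erfc(0.4769) = 0.2500.
C = 250 × 0.2500 = 62.5 mg/L.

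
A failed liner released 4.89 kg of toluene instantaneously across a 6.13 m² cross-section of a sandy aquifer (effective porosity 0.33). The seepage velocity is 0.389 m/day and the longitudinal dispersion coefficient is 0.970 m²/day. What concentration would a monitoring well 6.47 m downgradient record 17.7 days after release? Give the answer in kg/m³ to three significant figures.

For an instantaneous plane source, C(x,t) = M/(n_e·A·√(4πDt)) · exp(−(x−vt)²/(4Dt)), with n_e·A the pore (flow) area.
Plume center vt = 0.389 × 17.7 = 6.8853 m, so the well at 6.47 m is 0.4153 m upgradient of the peak.
√(4πDt) = 14.69 m, giving peak height M/(n_e·A·√(4πDt)) = 4.89/(0.33 × 6.13 × 14.69) = 0.1646 kg/m³.
(x−vt)²/(4Dt) = (-0.4153)²/(4 × 0.970 × 17.7) = 0.002511; exp(−0.002511) = 0.9975.
C = 0.1646 × 0.9975 = 0.164 kg/m³.

0.164 kg/m³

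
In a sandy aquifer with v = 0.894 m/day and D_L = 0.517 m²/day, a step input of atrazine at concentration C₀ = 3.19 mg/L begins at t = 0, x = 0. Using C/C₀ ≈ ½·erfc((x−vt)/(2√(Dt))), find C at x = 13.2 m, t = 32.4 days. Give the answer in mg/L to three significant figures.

For a continuous step input, C/C₀ ≈ ½·erfc((x−vt)/(2√(Dt))).
vt = 0.894 × 32.4 = 28.9656 m and 2√(Dt) = 2√(0.517 × 32.4) = 8.186 m.
Argument (x−vt)/(2√(Dt)) = (13.2 − 28.9656)/8.186 = -1.926; ½·erfc(-1.926) = 0.9968.
C = 3.19 × 0.9968 = 3.18 mg/L.

3.18 mg/L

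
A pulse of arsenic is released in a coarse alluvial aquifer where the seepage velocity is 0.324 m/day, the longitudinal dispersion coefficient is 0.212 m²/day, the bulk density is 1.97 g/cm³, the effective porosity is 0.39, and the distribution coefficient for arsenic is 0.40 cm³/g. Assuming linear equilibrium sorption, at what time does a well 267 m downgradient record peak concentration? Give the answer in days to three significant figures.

Retardation factor R = 1 + ρ_b·K_d/n = 1 + 1.97 × 0.40/0.39 = 3.021.
Sorption retards both mechanisms: v_R = v/R = 0.1072 m/day, D_R = D/R = 0.07018 m²/day.
Peak time from v_R²t² + 2D_R t − x² = 0: t = (√(D_R² + v_R²x²) − D_R)/v_R².
√(D_R² + v_R²x²) = √(0.07018² + 0.1072² × 267²) = 28.62; v_R² = 0.01149.
t = (28.62 − 0.07018)/0.01149 = 2480 days.

2480 days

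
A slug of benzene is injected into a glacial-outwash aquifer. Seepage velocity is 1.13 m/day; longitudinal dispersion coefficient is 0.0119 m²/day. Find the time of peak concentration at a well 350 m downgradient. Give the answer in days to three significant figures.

For the 1D instantaneous-source solution, setting ∂C/∂t = 0 at fixed x gives v²t² + 2Dt − x² = 0, so t = (√(D² + v²x²) − D)/v².
√(D² + v²x²) = √(0.0119² + 1.13² × 350²) = 395.5; v² = 1.2769.
t = (395.5 − 0.0119)/1.2769 = 310 days (vs. the pure-advection estimate x/v = 310 d).

310 days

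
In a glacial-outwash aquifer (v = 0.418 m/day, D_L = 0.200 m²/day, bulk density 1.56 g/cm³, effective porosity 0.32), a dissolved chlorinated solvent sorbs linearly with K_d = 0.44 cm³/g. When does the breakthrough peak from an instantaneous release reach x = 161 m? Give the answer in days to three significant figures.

Retardation factor R = 1 + ρ_b·K_d/n = 1 + 1.56 × 0.44/0.32 = 3.145.
Sorption retards both mechanisms: v_R = v/R = 0.1329 m/day, D_R = D/R = 0.06359 m²/day.
Peak time from v_R²t² + 2D_R t − x² = 0: t = (√(D_R² + v_R²x²) − D_R)/v_R².
√(D_R² + v_R²x²) = √(0.06359² + 0.1329² × 161²) = 21.40; v_R² = 0.01766.
t = (21.40 − 0.06359)/0.01766 = 1210 days.

1210 days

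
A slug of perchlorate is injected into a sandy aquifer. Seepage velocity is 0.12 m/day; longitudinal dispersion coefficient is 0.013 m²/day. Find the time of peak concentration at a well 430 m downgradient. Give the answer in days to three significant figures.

For the 1D instantaneous-source solution, setting ∂C/∂t = 0 at fixed x gives v²t² + 2Dt − x² = 0, so t = (√(D² + v²x²) − D)/v².
√(D² + v²x²) = √(0.013² + 0.12² × 430²) = 51.60; v² = 0.0144.
t = (51.60 − 0.013)/0.0144 = 3580 days (vs. the pure-advection estimate x/v = 3580 d).

3580 days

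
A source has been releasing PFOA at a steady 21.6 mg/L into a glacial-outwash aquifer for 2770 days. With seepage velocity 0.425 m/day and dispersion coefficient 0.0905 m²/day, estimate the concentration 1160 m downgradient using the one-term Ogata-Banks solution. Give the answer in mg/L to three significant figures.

16.8 mg/L

For a continuous step input, C/C₀ ≈ ½·erfc((x−vt)/(2√(Dt))).
vt = 0.425 × 2770 = 1177.25 m and 2√(Dt) = 2√(0.0905 × 2770) = 31.67 m.
Argument (x−vt)/(2√(Dt)) = (1160 − 1177.25)/31.67 = -0.5447; ½·erfc(-0.5447) = 0.7794.
C = 21.6 × 0.7794 = 16.8 mg/L.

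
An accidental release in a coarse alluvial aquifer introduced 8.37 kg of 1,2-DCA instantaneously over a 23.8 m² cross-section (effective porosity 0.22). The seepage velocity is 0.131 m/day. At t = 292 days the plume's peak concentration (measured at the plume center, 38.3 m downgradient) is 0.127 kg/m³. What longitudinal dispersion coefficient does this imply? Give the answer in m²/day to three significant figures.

At the plume center C_max = M/(n_e·A·√(4πDt)), so D = M²/(4πt·(n_e·A·C_max)²).
n_e·A·C_max = 0.22 × 23.8 × 0.127 = 0.6650 kg/m.
D = 8.37²/(4π × 292 × 0.6650²) = 0.0432 m²/day.

0.0432 m²/day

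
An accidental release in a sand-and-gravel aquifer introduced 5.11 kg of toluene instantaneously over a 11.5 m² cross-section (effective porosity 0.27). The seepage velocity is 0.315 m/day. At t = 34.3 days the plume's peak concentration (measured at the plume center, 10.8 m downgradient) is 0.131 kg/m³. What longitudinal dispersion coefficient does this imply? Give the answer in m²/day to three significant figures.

0.366 m²/day

At the plume center C_max = M/(n_e·A·√(4πDt)), so D = M²/(4πt·(n_e·A·C_max)²).
n_e·A·C_max = 0.27 × 11.5 × 0.131 = 0.4068 kg/m.
D = 5.11²/(4π × 34.3 × 0.4068²) = 0.366 m²/day.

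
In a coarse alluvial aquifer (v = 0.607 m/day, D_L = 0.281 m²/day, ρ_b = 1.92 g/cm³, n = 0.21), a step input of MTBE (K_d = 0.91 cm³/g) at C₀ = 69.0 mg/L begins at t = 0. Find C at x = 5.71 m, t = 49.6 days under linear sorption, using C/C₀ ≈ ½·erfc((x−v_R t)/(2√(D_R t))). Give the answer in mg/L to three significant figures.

5.23 mg/L

Retardation factor R = 1 + ρ_b·K_d/n = 1 + 1.92 × 0.91/0.21 = 9.320.
Sorption retards both mechanisms: v_R = v/R = 0.06513 m/day, D_R = D/R = 0.03015 m²/day.
v_R·t = 0.06513 × 49.6 = 3.230448 m; 2√(D_R t) = 2.446 m; argument = (5.71 − 3.230448)/2.446 = 1.014.
C = C₀ × ½·erfc(1.014) = 69.0 × 0.07578 = 5.23 mg/L.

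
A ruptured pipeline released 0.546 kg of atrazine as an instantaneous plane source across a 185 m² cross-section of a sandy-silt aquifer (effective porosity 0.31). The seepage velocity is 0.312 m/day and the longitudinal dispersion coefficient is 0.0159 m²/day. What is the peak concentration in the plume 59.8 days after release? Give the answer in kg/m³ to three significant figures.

The peak of an instantaneous 1D plume sits at x = vt; there the Gaussian factor is 1 and C_max = M/(n_e·A·√(4πDt)), where n_e·A is the pore area the mass is dissolved in.
√(4πDt) = √(4π × 0.0159 × 59.8) = 3.457 m, so C_max = 0.546/(0.31 × 185 × 3.457) = 0.00275 kg/m³.

0.00275 kg/m³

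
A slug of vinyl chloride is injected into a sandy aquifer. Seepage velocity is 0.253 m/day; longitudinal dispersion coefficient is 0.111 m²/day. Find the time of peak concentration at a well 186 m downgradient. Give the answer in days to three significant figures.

For the 1D instantaneous-source solution, setting ∂C/∂t = 0 at fixed x gives v²t² + 2Dt − x² = 0, so t = (√(D² + v²x²) − D)/v².
√(D² + v²x²) = √(0.111² + 0.253² × 186²) = 47.06; v² = 0.064009.
t = (47.06 − 0.111)/0.064009 = 733 days (vs. the pure-advection estimate x/v = 735 d).

733 days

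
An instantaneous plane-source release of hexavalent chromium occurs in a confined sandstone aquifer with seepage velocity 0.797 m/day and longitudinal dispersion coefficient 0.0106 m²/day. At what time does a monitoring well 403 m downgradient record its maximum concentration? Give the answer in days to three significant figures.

For the 1D instantaneous-source solution, setting ∂C/∂t = 0 at fixed x gives v²t² + 2Dt − x² = 0, so t = (√(D² + v²x²) − D)/v².
√(D² + v²x²) = √(0.0106² + 0.797² × 403²) = 321.2; v² = 0.635209.
t = (321.2 − 0.0106)/0.635209 = 506 days (vs. the pure-advection estimate x/v = 506 d).

506 days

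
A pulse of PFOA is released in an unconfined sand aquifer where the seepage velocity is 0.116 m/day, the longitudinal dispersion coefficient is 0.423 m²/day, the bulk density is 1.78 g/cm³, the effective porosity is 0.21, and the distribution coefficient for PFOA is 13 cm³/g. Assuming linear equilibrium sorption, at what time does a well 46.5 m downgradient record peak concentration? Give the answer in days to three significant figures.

Retardation factor R = 1 + ρ_b·K_d/n = 1 + 1.78 × 13/0.21 = 111.2.
Sorption retards both mechanisms: v_R = v/R = 0.001043 m/day, D_R = D/R = 0.003804 m²/day.
Peak time from v_R²t² + 2D_R t − x² = 0: t = (√(D_R² + v_R²x²) − D_R)/v_R².
√(D_R² + v_R²x²) = √(0.003804² + 0.001043² × 46.5²) = 0.04865; v_R² = 1.088e-06.
t = (0.04865 − 0.003804)/1.088e-06 = 41200 days.

41200 days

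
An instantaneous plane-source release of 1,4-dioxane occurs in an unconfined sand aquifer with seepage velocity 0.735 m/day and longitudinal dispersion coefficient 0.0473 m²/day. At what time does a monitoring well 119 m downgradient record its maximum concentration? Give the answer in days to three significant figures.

162 days

For the 1D instantaneous-source solution, setting ∂C/∂t = 0 at fixed x gives v²t² + 2Dt − x² = 0, so t = (√(D² + v²x²) − D)/v².
√(D² + v²x²) = √(0.0473² + 0.735² × 119²) = 87.47; v² = 0.540225.
t = (87.47 − 0.0473)/0.540225 = 162 days (vs. the pure-advection estimate x/v = 162 d).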